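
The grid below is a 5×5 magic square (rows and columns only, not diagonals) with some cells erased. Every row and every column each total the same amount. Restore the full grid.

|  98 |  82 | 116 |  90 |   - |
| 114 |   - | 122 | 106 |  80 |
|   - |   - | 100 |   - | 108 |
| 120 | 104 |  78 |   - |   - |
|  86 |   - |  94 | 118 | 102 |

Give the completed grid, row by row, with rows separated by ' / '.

98 82 116 90 124 / 114 88 122 106 80 / 92 126 100 84 108 / 120 104 78 112 96 / 86 110 94 118 102

Column 3 is already complete: 116 + 122 + 100 + 78 + 94 = 510, so that is the magic constant.
Using row 1: 98 + 82 + 116 + 90 + ? → (1,5) = 510 − 386 = 124.
Row 2 must total 510; the given cells sum to 422, so (2,2) = 88.
Row 5 needs 510; the known cells sum to 400, so (5,2) = 110.
Column 1 must total 510; the given cells sum to 418, so (3,1) = 92.
The remaining cell in column 2 is (3,2) = 510 − 384 = 126.
Column 5 must total 510; the given cells sum to 414, so (4,5) = 96.
Using row 3: 92 + 126 + 100 + 108 + ? → (3,4) = 510 − 426 = 84.
Row 4 must total 510; the given cells sum to 398, so (4,4) = 112.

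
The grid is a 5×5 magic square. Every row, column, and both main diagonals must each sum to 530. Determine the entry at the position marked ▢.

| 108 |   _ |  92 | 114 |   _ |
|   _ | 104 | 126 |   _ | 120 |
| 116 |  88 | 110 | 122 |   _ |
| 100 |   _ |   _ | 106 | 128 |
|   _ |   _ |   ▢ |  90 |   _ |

Row 3 must total 530; the given cells sum to 436, so (3,5) = 94.
Column 4 must total 530; the given cells sum to 432, so (2,4) = 98.
Main diagonal needs 530; the known cells sum to 428, so (5,5) = 102.
Row 2 must total 530; the given cells sum to 448, so (2,1) = 82.
Column 1 needs 530; the known cells sum to 406, so (5,1) = 124.
Using column 5: 120 + 94 + 128 + 102 + ? → (1,5) = 530 − 444 = 86.
Using anti-diagonal: 86 + 98 + 110 + 124 + ? → (4,2) = 530 − 418 = 112.
The remaining cell in row 1 is (1,2) = 530 − 400 = 130.
Using row 4: 100 + 112 + 106 + 128 + ? → (4,3) = 530 − 446 = 84.
Column 2: 130 + 104 + 88 + 112 + ? = 530, so (5,2) = 96.
Column 3: 92 + 126 + 110 + 84 + ? = 530, so (5,3) = 118.

118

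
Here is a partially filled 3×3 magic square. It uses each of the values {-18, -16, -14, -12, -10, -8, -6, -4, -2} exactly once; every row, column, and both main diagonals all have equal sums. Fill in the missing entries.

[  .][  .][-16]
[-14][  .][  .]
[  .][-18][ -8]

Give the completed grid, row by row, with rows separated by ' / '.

The 9 entries sum to -90, so each line sums to -90/3 = -30.
From row 3, -30 − (-18 + (-8)) gives (3,1) = -4.
Column 1: -14 + (-4) + ? = -30, so (1,1) = -12.
Using column 3: -16 + (-8) + ? → (2,3) = -30 − (-24) = -6.
Using main diagonal: -12 + (-8) + ? → (2,2) = -30 − (-20) = -10.
Row 1 must total -30; the given cells sum to -28, so (1,2) = -2.

-12 -2 -16 / -14 -10 -6 / -4 -18 -8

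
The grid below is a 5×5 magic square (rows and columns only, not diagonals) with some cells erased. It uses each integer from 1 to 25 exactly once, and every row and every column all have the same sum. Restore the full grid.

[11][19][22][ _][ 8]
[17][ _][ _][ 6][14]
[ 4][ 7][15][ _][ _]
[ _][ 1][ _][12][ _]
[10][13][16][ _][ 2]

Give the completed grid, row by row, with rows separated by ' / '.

11 19 22 5 8 / 17 25 3 6 14 / 4 7 15 18 21 / 23 1 9 12 20 / 10 13 16 24 2

The entries are 1 through 25, which sum to 325, so each line sums to 325/5 = 65.
Row 1: 11 + 19 + 22 + 8 + ? = 65, so (1,4) = 5.
The remaining cell in row 5 is (5,4) = 65 − 41 = 24.
Column 1 needs 65; the known cells sum to 42, so (4,1) = 23.
The remaining cell in column 2 is (2,2) = 65 − 40 = 25.
Column 4 needs 65; the known cells sum to 47, so (3,4) = 18.
Row 2 needs 65; the known cells sum to 62, so (2,3) = 3.
Using row 3: 4 + 7 + 15 + 18 + ? → (3,5) = 65 − 44 = 21.
The remaining cell in column 3 is (4,3) = 65 − 56 = 9.
Column 5 needs 65; the known cells sum to 45, so (4,5) = 20.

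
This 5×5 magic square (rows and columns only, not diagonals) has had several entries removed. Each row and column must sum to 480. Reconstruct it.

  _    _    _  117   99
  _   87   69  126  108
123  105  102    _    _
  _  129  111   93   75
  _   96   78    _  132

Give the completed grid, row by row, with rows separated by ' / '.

Row 2 needs 480; the known cells sum to 390, so (2,1) = 90.
Row 4 needs 480; the known cells sum to 408, so (4,1) = 72.
Using column 2: 87 + 105 + 129 + 96 + ? → (1,2) = 480 − 417 = 63.
The remaining cell in column 3 is (1,3) = 480 − 360 = 120.
Column 5: 99 + 108 + 75 + 132 + ? = 480, so (3,5) = 66.
Using row 1: 63 + 120 + 117 + 99 + ? → (1,1) = 480 − 399 = 81.
Using row 3: 123 + 105 + 102 + 66 + ? → (3,4) = 480 − 396 = 84.
The remaining cell in column 1 is (5,1) = 480 − 366 = 114.
The remaining cell in column 4 is (5,4) = 480 − 420 = 60.

81 63 120 117 99 / 90 87 69 126 108 / 123 105 102 84 66 / 72 129 111 93 75 / 114 96 78 60 132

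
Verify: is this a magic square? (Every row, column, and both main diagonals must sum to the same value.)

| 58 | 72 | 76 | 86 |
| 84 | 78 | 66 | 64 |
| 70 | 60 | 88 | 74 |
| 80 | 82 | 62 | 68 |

Row 1: 58 + 72 + 76 + 86 = 292.
Row 2: 84 + 78 + 66 + 64 = 292.
Row 3: 70 + 60 + 88 + 74 = 292.
Row 4: 80 + 82 + 62 + 68 = 292.
Column 1: 58 + 84 + 70 + 80 = 292.
Column 2: 72 + 78 + 60 + 82 = 292.
Column 3: 76 + 66 + 88 + 62 = 292.
Column 4: 86 + 64 + 74 + 68 = 292.
Main diagonal: 58 + 78 + 88 + 68 = 292.
Anti-diagonal: 86 + 66 + 60 + 80 = 292.
All lines sum to 292.

Yes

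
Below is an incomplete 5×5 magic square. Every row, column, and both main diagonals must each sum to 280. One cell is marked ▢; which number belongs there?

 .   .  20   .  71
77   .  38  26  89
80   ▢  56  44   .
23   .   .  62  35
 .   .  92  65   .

Row 2: 77 + 38 + 26 + 89 + ? = 280, so (2,2) = 50.
Column 3 needs 280; the known cells sum to 206, so (4,3) = 74.
Using column 4: 26 + 44 + 62 + 65 + ? → (1,4) = 280 − 197 = 83.
From row 4, 280 − (23 + 74 + 62 + 35) gives (4,2) = 86.
Anti-diagonal: 71 + 26 + 56 + 86 + ? = 280, so (5,1) = 41.
Column 1: 77 + 80 + 23 + 41 + ? = 280, so (1,1) = 59.
Main diagonal needs 280; the known cells sum to 227, so (5,5) = 53.
Using row 1: 59 + 20 + 83 + 71 + ? → (1,2) = 280 − 233 = 47.
Row 5 must total 280; the given cells sum to 251, so (5,2) = 29.
Column 2: 47 + 50 + 86 + 29 + ? = 280, so (3,2) = 68.

68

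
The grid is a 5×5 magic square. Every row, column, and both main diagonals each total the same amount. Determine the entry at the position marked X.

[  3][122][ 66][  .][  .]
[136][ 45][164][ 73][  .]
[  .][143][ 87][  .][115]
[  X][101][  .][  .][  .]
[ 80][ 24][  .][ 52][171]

Column 2 is complete and sums to 435; that is the magic constant.
Row 2 needs 435; the known cells sum to 418, so (2,5) = 17.
Row 5 needs 435; the known cells sum to 327, so (5,3) = 108.
Column 3 must total 435; the given cells sum to 425, so (4,3) = 10.
The remaining cell in main diagonal is (4,4) = 435 − 306 = 129.
The remaining cell in anti-diagonal is (1,5) = 435 − 341 = 94.
Row 1 needs 435; the known cells sum to 285, so (1,4) = 150.
Using column 4: 150 + 73 + 129 + 52 + ? → (3,4) = 435 − 404 = 31.
Using column 5: 94 + 17 + 115 + 171 + ? → (4,5) = 435 − 397 = 38.
Row 3: 143 + 87 + 31 + 115 + ? = 435, so (3,1) = 59.
Using row 4: 101 + 10 + 129 + 38 + ? → (4,1) = 435 − 278 = 157.

157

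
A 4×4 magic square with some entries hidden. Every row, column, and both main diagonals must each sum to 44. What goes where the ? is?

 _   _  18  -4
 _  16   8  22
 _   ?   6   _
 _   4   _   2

From row 2, 44 − (16 + 8 + 22) gives (2,1) = -2.
Column 3: 18 + 8 + 6 + ? = 44, so (4,3) = 12.
Column 4: -4 + 22 + 2 + ? = 44, so (3,4) = 24.
The remaining cell in main diagonal is (1,1) = 44 − 24 = 20.
From row 1, 44 − (20 + 18 + (-4)) gives (1,2) = 10.
The remaining cell in row 4 is (4,1) = 44 − 18 = 26.
Column 1 must total 44; the given cells sum to 44, so (3,1) = 0.
Column 2 needs 44; the known cells sum to 30, so (3,2) = 14.

14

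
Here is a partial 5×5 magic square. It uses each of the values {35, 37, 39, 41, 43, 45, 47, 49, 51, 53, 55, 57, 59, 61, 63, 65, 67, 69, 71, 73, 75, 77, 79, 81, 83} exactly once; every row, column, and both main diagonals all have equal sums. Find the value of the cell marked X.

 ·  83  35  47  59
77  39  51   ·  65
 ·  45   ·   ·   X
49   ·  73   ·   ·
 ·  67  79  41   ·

81

The 25 entries sum to 1475, so each line sums to 1475/5 = 295.
Row 1 needs 295; the known cells sum to 224, so (1,1) = 71.
From row 2, 295 − (77 + 39 + 51 + 65) gives (2,4) = 63.
Column 2 must total 295; the given cells sum to 234, so (4,2) = 61.
Column 3 needs 295; the known cells sum to 238, so (3,3) = 57.
Anti-diagonal must total 295; the given cells sum to 240, so (5,1) = 55.
Row 5 needs 295; the known cells sum to 242, so (5,5) = 53.
Using column 1: 71 + 77 + 49 + 55 + ? → (3,1) = 295 − 252 = 43.
From main diagonal, 295 − (71 + 39 + 57 + 53) gives (4,4) = 75.
Row 4 needs 295; the known cells sum to 258, so (4,5) = 37.
Column 4 must total 295; the given cells sum to 226, so (3,4) = 69.
From column 5, 295 − (59 + 65 + 37 + 53) gives (3,5) = 81.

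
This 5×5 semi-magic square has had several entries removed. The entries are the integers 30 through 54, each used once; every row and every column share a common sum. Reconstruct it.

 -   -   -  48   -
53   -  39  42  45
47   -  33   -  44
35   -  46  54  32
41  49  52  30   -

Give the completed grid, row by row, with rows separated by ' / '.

34 37 40 48 51 / 53 31 39 42 45 / 47 50 33 36 44 / 35 43 46 54 32 / 41 49 52 30 38

The entries are 30 through 54, which sum to 1050, so each line sums to 1050/5 = 210.
Row 2 must total 210; the given cells sum to 179, so (2,2) = 31.
Using row 4: 35 + 46 + 54 + 32 + ? → (4,2) = 210 − 167 = 43.
Row 5 must total 210; the given cells sum to 172, so (5,5) = 38.
The remaining cell in column 1 is (1,1) = 210 − 176 = 34.
The remaining cell in column 3 is (1,3) = 210 − 170 = 40.
Column 4 must total 210; the given cells sum to 174, so (3,4) = 36.
From column 5, 210 − (45 + 44 + 32 + 38) gives (1,5) = 51.
From row 1, 210 − (34 + 40 + 48 + 51) gives (1,2) = 37.
Using row 3: 47 + 33 + 36 + 44 + ? → (3,2) = 210 − 160 = 50.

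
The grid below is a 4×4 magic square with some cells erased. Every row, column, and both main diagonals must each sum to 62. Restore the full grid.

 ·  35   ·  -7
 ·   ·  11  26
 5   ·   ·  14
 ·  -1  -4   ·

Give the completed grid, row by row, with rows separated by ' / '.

The remaining cell in column 4 is (4,4) = 62 − 33 = 29.
The remaining cell in row 4 is (4,1) = 62 − 24 = 38.
Anti-diagonal: -7 + 11 + 38 + ? = 62, so (3,2) = 20.
Row 3: 5 + 20 + 14 + ? = 62, so (3,3) = 23.
Using column 2: 35 + 20 + (-1) + ? → (2,2) = 62 − 54 = 8.
From column 3, 62 − (11 + 23 + (-4)) gives (1,3) = 32.
Using main diagonal: 8 + 23 + 29 + ? → (1,1) = 62 − 60 = 2.
Row 2 needs 62; the known cells sum to 45, so (2,1) = 17.

2 35 32 -7 / 17 8 11 26 / 5 20 23 14 / 38 -1 -4 29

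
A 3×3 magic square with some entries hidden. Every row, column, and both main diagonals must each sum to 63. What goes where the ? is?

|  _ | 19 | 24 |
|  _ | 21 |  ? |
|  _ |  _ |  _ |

17

Row 1 needs 63; the known cells sum to 43, so (1,1) = 20.
Column 2 must total 63; the given cells sum to 40, so (3,2) = 23.
Using main diagonal: 20 + 21 + ? → (3,3) = 63 − 41 = 22.
Anti-diagonal: 24 + 21 + ? = 63, so (3,1) = 18.
Using column 1: 20 + 18 + ? → (2,1) = 63 − 38 = 25.
Column 3: 24 + 22 + ? = 63, so (2,3) = 17.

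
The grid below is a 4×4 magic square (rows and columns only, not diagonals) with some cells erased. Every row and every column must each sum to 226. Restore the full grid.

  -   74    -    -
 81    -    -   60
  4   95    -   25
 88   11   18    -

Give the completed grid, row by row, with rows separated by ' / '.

Row 3 must total 226; the given cells sum to 124, so (3,3) = 102.
Row 4: 88 + 11 + 18 + ? = 226, so (4,4) = 109.
Column 1: 81 + 4 + 88 + ? = 226, so (1,1) = 53.
Column 2: 74 + 95 + 11 + ? = 226, so (2,2) = 46.
From column 4, 226 − (60 + 25 + 109) gives (1,4) = 32.
Row 1: 53 + 74 + 32 + ? = 226, so (1,3) = 67.
The remaining cell in row 2 is (2,3) = 226 − 187 = 39.

53 74 67 32 / 81 46 39 60 / 4 95 102 25 / 88 11 18 109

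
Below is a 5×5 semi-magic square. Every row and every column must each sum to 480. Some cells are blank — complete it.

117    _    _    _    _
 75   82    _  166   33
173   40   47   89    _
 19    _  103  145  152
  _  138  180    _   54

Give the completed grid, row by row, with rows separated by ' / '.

Using row 2: 75 + 82 + 166 + 33 + ? → (2,3) = 480 − 356 = 124.
The remaining cell in row 3 is (3,5) = 480 − 349 = 131.
The remaining cell in row 4 is (4,2) = 480 − 419 = 61.
Using column 1: 117 + 75 + 173 + 19 + ? → (5,1) = 480 − 384 = 96.
Column 2: 82 + 40 + 61 + 138 + ? = 480, so (1,2) = 159.
Column 3 must total 480; the given cells sum to 454, so (1,3) = 26.
The remaining cell in column 5 is (1,5) = 480 − 370 = 110.
From row 1, 480 − (117 + 159 + 26 + 110) gives (1,4) = 68.
From row 5, 480 − (96 + 138 + 180 + 54) gives (5,4) = 12.

117 159 26 68 110 / 75 82 124 166 33 / 173 40 47 89 131 / 19 61 103 145 152 / 96 138 180 12 54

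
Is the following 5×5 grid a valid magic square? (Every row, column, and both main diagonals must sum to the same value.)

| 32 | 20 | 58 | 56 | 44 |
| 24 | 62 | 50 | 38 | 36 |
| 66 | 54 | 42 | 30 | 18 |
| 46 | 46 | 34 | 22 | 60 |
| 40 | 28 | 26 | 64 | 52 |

Row 1: 32 + 20 + 58 + 56 + 44 = 210.
Row 2: 24 + 62 + 50 + 38 + 36 = 210.
Row 3: 66 + 54 + 42 + 30 + 18 = 210.
Row 4: 46 + 46 + 34 + 22 + 60 = 208.
Row 5: 40 + 28 + 26 + 64 + 52 = 210.
Column 1: 32 + 24 + 66 + 46 + 40 = 208.
Column 2: 20 + 62 + 54 + 46 + 28 = 210.
Column 3: 58 + 50 + 42 + 34 + 26 = 210.
Column 4: 56 + 38 + 30 + 22 + 64 = 210.
Column 5: 44 + 36 + 18 + 60 + 52 = 210.
Main diagonal: 32 + 62 + 42 + 22 + 52 = 210.
Anti-diagonal: 44 + 38 + 42 + 46 + 40 = 210.

No — row 2 sums to 210 but column 1 sums to 208.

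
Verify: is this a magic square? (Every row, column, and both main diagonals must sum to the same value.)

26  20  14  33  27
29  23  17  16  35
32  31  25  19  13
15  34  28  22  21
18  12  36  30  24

Yes

Row 1: 26 + 20 + 14 + 33 + 27 = 120.
Row 2: 29 + 23 + 17 + 16 + 35 = 120.
Row 3: 32 + 31 + 25 + 19 + 13 = 120.
Row 4: 15 + 34 + 28 + 22 + 21 = 120.
Row 5: 18 + 12 + 36 + 30 + 24 = 120.
Column 1: 26 + 29 + 32 + 15 + 18 = 120.
Column 2: 20 + 23 + 31 + 34 + 12 = 120.
Column 3: 14 + 17 + 25 + 28 + 36 = 120.
Column 4: 33 + 16 + 19 + 22 + 30 = 120.
Column 5: 27 + 35 + 13 + 21 + 24 = 120.
Main diagonal: 26 + 23 + 25 + 22 + 24 = 120.
Anti-diagonal: 27 + 16 + 25 + 34 + 18 = 120.
All lines sum to 120.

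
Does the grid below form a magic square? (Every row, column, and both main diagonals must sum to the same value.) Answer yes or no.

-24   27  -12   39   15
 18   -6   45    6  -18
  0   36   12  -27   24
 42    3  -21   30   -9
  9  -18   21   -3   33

No — row 2 sums to 45 but column 2 sums to 42.

Row 1: -24 + 27 + (-12) + 39 + 15 = 45.
Row 2: 18 + (-6) + 45 + 6 + (-18) = 45.
Row 3: 0 + 36 + 12 + (-27) + 24 = 45.
Row 4: 42 + 3 + (-21) + 30 + (-9) = 45.
Row 5: 9 + (-18) + 21 + (-3) + 33 = 42.
Column 1: -24 + 18 + 0 + 42 + 9 = 45.
Column 2: 27 + (-6) + 36 + 3 + (-18) = 42.
Column 3: -12 + 45 + 12 + (-21) + 21 = 45.
Column 4: 39 + 6 + (-27) + 30 + (-3) = 45.
Column 5: 15 + (-18) + 24 + (-9) + 33 = 45.
Main diagonal: -24 + (-6) + 12 + 30 + 33 = 45.
Anti-diagonal: 15 + 6 + 12 + 3 + 9 = 45.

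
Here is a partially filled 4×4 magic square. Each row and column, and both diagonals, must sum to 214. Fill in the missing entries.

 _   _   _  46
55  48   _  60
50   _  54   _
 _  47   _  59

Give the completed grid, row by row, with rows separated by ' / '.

53 58 57 46 / 55 48 51 60 / 50 61 54 49 / 56 47 52 59

Row 2 needs 214; the known cells sum to 163, so (2,3) = 51.
Column 4 needs 214; the known cells sum to 165, so (3,4) = 49.
The remaining cell in main diagonal is (1,1) = 214 − 161 = 53.
Row 3 must total 214; the given cells sum to 153, so (3,2) = 61.
Column 1: 53 + 55 + 50 + ? = 214, so (4,1) = 56.
The remaining cell in column 2 is (1,2) = 214 − 156 = 58.
Row 1 needs 214; the known cells sum to 157, so (1,3) = 57.
Row 4 needs 214; the known cells sum to 162, so (4,3) = 52.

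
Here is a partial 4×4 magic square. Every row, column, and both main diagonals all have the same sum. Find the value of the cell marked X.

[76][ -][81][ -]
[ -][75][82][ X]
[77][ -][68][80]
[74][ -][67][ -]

Column 3 is complete and sums to 298; that is the magic constant.
From row 3, 298 − (77 + 68 + 80) gives (3,2) = 73.
Column 1 must total 298; the given cells sum to 227, so (2,1) = 71.
Main diagonal must total 298; the given cells sum to 219, so (4,4) = 79.
Anti-diagonal must total 298; the given cells sum to 229, so (1,4) = 69.
Row 1 needs 298; the known cells sum to 226, so (1,2) = 72.
The remaining cell in row 2 is (2,4) = 298 − 228 = 70.

70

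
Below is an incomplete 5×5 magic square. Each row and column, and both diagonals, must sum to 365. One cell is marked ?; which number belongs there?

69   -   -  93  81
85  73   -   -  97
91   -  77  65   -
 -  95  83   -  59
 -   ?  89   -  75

51

From column 5, 365 − (81 + 97 + 59 + 75) gives (3,5) = 53.
From main diagonal, 365 − (69 + 73 + 77 + 75) gives (4,4) = 71.
From row 3, 365 − (91 + 77 + 65 + 53) gives (3,2) = 79.
Row 4 needs 365; the known cells sum to 308, so (4,1) = 57.
Using column 1: 69 + 85 + 91 + 57 + ? → (5,1) = 365 − 302 = 63.
Using anti-diagonal: 81 + 77 + 95 + 63 + ? → (2,4) = 365 − 316 = 49.
Row 2 needs 365; the known cells sum to 304, so (2,3) = 61.
Column 3 needs 365; the known cells sum to 310, so (1,3) = 55.
Column 4 must total 365; the given cells sum to 278, so (5,4) = 87.
Row 1: 69 + 55 + 93 + 81 + ? = 365, so (1,2) = 67.
Row 5: 63 + 89 + 87 + 75 + ? = 365, so (5,2) = 51.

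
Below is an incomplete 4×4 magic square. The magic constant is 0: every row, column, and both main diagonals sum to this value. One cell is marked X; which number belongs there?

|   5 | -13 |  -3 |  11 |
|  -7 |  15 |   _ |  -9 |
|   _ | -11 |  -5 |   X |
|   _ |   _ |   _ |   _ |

13

From row 2, 0 − (-7 + 15 + (-9)) gives (2,3) = 1.
From column 2, 0 − (-13 + 15 + (-11)) gives (4,2) = 9.
Column 3 must total 0; the given cells sum to -7, so (4,3) = 7.
Main diagonal must total 0; the given cells sum to 15, so (4,4) = -15.
Anti-diagonal needs 0; the known cells sum to 1, so (4,1) = -1.
Column 1 needs 0; the known cells sum to -3, so (3,1) = 3.
Using column 4: 11 + (-9) + (-15) + ? → (3,4) = 0 − (-13) = 13.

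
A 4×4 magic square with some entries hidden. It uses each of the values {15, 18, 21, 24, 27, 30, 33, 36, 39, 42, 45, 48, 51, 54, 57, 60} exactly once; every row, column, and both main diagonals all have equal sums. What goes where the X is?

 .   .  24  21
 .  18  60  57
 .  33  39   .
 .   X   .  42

The 16 entries sum to 600, so each line sums to 600/4 = 150.
Row 2 must total 150; the given cells sum to 135, so (2,1) = 15.
Column 3: 24 + 60 + 39 + ? = 150, so (4,3) = 27.
From column 4, 150 − (21 + 57 + 42) gives (3,4) = 30.
Main diagonal: 18 + 39 + 42 + ? = 150, so (1,1) = 51.
From anti-diagonal, 150 − (21 + 60 + 33) gives (4,1) = 36.
From row 1, 150 − (51 + 24 + 21) gives (1,2) = 54.
Using row 3: 33 + 39 + 30 + ? → (3,1) = 150 − 102 = 48.
Using row 4: 36 + 27 + 42 + ? → (4,2) = 150 − 105 = 45.

45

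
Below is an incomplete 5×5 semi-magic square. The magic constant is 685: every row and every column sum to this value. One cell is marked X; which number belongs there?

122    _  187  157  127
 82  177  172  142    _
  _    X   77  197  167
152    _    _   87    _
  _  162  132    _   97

107

From row 1, 685 − (122 + 187 + 157 + 127) gives (1,2) = 92.
The remaining cell in row 2 is (2,5) = 685 − 573 = 112.
Column 3 needs 685; the known cells sum to 568, so (4,3) = 117.
From column 4, 685 − (157 + 142 + 197 + 87) gives (5,4) = 102.
Column 5 needs 685; the known cells sum to 503, so (4,5) = 182.
Row 4: 152 + 117 + 87 + 182 + ? = 685, so (4,2) = 147.
Row 5 needs 685; the known cells sum to 493, so (5,1) = 192.
Using column 1: 122 + 82 + 152 + 192 + ? → (3,1) = 685 − 548 = 137.
Column 2: 92 + 177 + 147 + 162 + ? = 685, so (3,2) = 107.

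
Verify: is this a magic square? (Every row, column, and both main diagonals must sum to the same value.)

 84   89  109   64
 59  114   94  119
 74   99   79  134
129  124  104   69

Row 1: 84 + 89 + 109 + 64 = 346.
Row 2: 59 + 114 + 94 + 119 = 386.
Row 3: 74 + 99 + 79 + 134 = 386.
Row 4: 129 + 124 + 104 + 69 = 426.
Column 1: 84 + 59 + 74 + 129 = 346.
Column 2: 89 + 114 + 99 + 124 = 426.
Column 3: 109 + 94 + 79 + 104 = 386.
Column 4: 64 + 119 + 134 + 69 = 386.
Main diagonal: 84 + 114 + 79 + 69 = 346.
Anti-diagonal: 64 + 94 + 99 + 129 = 386.

No — column 2 sums to 426 but anti-diagonal sums to 386.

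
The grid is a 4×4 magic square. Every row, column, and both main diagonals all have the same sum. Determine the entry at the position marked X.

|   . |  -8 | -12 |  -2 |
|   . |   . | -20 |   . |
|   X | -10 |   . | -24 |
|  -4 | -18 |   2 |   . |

4

Anti-diagonal is complete and sums to -36; that is the magic constant.
Row 1 must total -36; the given cells sum to -22, so (1,1) = -14.
From row 4, -36 − (-4 + (-18) + 2) gives (4,4) = -16.
Column 2 needs -36; the known cells sum to -36, so (2,2) = 0.
The remaining cell in column 3 is (3,3) = -36 − (-30) = -6.
Using column 4: -2 + (-24) + (-16) + ? → (2,4) = -36 − (-42) = 6.
Using row 2: 0 + (-20) + 6 + ? → (2,1) = -36 − (-14) = -22.
Row 3 needs -36; the known cells sum to -40, so (3,1) = 4.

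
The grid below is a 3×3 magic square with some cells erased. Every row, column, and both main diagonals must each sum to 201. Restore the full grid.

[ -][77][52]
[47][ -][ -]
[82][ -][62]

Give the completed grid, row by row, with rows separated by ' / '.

72 77 52 / 47 67 87 / 82 57 62

Row 1 needs 201; the known cells sum to 129, so (1,1) = 72.
The remaining cell in row 3 is (3,2) = 201 − 144 = 57.
Using column 2: 77 + 57 + ? → (2,2) = 201 − 134 = 67.
Column 3 must total 201; the given cells sum to 114, so (2,3) = 87.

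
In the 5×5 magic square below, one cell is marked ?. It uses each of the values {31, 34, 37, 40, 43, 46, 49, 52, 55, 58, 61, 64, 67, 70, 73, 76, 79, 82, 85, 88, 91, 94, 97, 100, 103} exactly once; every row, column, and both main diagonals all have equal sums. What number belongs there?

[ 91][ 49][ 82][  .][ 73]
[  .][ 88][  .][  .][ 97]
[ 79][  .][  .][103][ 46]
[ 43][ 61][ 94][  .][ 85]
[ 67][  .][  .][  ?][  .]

76

The 25 entries sum to 1675, so each line sums to 1675/5 = 335.
Row 1 must total 335; the given cells sum to 295, so (1,4) = 40.
The remaining cell in row 4 is (4,4) = 335 − 283 = 52.
From column 1, 335 − (91 + 79 + 43 + 67) gives (2,1) = 55.
Using column 5: 73 + 97 + 46 + 85 + ? → (5,5) = 335 − 301 = 34.
Main diagonal needs 335; the known cells sum to 265, so (3,3) = 70.
The remaining cell in anti-diagonal is (2,4) = 335 − 271 = 64.
Row 2: 55 + 88 + 64 + 97 + ? = 335, so (2,3) = 31.
Row 3: 79 + 70 + 103 + 46 + ? = 335, so (3,2) = 37.
Column 2 needs 335; the known cells sum to 235, so (5,2) = 100.
From column 3, 335 − (82 + 31 + 70 + 94) gives (5,3) = 58.
Using column 4: 40 + 64 + 103 + 52 + ? → (5,4) = 335 − 259 = 76.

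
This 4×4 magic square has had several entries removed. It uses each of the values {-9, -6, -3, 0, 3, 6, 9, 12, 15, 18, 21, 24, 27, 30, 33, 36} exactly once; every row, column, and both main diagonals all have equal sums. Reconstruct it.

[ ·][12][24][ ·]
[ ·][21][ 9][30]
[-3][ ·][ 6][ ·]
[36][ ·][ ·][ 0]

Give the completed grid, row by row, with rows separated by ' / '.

The 16 entries sum to 216, so each line sums to 216/4 = 54.
Row 2 needs 54; the known cells sum to 60, so (2,1) = -6.
Column 1: -6 + (-3) + 36 + ? = 54, so (1,1) = 27.
Column 3: 24 + 9 + 6 + ? = 54, so (4,3) = 15.
From row 1, 54 − (27 + 12 + 24) gives (1,4) = -9.
Using row 4: 36 + 15 + 0 + ? → (4,2) = 54 − 51 = 3.
From column 2, 54 − (12 + 21 + 3) gives (3,2) = 18.
Column 4: -9 + 30 + 0 + ? = 54, so (3,4) = 33.

27 12 24 -9 / -6 21 9 30 / -3 18 6 33 / 36 3 15 0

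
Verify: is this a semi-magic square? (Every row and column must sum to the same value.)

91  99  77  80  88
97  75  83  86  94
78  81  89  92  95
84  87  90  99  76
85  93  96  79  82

Row 1: 91 + 99 + 77 + 80 + 88 = 435.
Row 2: 97 + 75 + 83 + 86 + 94 = 435.
Row 3: 78 + 81 + 89 + 92 + 95 = 435.
Row 4: 84 + 87 + 90 + 99 + 76 = 436.
Row 5: 85 + 93 + 96 + 79 + 82 = 435.
Column 1: 91 + 97 + 78 + 84 + 85 = 435.
Column 2: 99 + 75 + 81 + 87 + 93 = 435.
Column 3: 77 + 83 + 89 + 90 + 96 = 435.
Column 4: 80 + 86 + 92 + 99 + 79 = 436.
Column 5: 88 + 94 + 95 + 76 + 82 = 435.

No — row 3 sums to 435 but row 4 sums to 436.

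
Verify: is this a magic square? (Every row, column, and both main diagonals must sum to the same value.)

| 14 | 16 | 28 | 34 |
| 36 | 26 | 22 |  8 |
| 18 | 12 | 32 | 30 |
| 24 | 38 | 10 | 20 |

Yes

Row 1: 14 + 16 + 28 + 34 = 92.
Row 2: 36 + 26 + 22 + 8 = 92.
Row 3: 18 + 12 + 32 + 30 = 92.
Row 4: 24 + 38 + 10 + 20 = 92.
Column 1: 14 + 36 + 18 + 24 = 92.
Column 2: 16 + 26 + 12 + 38 = 92.
Column 3: 28 + 22 + 32 + 10 = 92.
Column 4: 34 + 8 + 30 + 20 = 92.
Main diagonal: 14 + 26 + 32 + 20 = 92.
Anti-diagonal: 34 + 22 + 12 + 24 = 92.
All lines sum to 92.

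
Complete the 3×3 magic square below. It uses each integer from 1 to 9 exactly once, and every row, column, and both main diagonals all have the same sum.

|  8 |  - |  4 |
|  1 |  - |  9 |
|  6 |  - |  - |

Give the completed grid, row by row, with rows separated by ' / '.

8 3 4 / 1 5 9 / 6 7 2

The entries are 1 through 9, which sum to 45, so each line sums to 45/3 = 15.
Row 1: 8 + 4 + ? = 15, so (1,2) = 3.
Row 2 needs 15; the known cells sum to 10, so (2,2) = 5.
Using column 2: 3 + 5 + ? → (3,2) = 15 − 8 = 7.
From column 3, 15 − (4 + 9) gives (3,3) = 2.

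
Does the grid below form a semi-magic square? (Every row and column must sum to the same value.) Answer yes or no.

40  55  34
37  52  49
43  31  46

No — column 2 sums to 138 but row 3 sums to 120.

Row 1: 40 + 55 + 34 = 129.
Row 2: 37 + 52 + 49 = 138.
Row 3: 43 + 31 + 46 = 120.
Column 1: 40 + 37 + 43 = 120.
Column 2: 55 + 52 + 31 = 138.
Column 3: 34 + 49 + 46 = 129.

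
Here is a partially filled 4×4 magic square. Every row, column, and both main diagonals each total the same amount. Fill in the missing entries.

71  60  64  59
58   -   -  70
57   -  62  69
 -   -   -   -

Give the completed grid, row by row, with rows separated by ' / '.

Row 1 is already complete: 71 + 60 + 64 + 59 = 254, so that is the magic constant.
Row 3 needs 254; the known cells sum to 188, so (3,2) = 66.
Column 1 needs 254; the known cells sum to 186, so (4,1) = 68.
The remaining cell in column 4 is (4,4) = 254 − 198 = 56.
Using main diagonal: 71 + 62 + 56 + ? → (2,2) = 254 − 189 = 65.
Using anti-diagonal: 59 + 66 + 68 + ? → (2,3) = 254 − 193 = 61.
Column 2 must total 254; the given cells sum to 191, so (4,2) = 63.
The remaining cell in column 3 is (4,3) = 254 − 187 = 67.

71 60 64 59 / 58 65 61 70 / 57 66 62 69 / 68 63 67 56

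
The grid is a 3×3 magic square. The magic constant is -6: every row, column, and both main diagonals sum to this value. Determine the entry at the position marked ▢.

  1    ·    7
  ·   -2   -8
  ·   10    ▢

-5

From row 1, -6 − (1 + 7) gives (1,2) = -14.
Row 2 needs -6; the known cells sum to -10, so (2,1) = 4.
Column 1 needs -6; the known cells sum to 5, so (3,1) = -11.
From column 3, -6 − (7 + (-8)) gives (3,3) = -5.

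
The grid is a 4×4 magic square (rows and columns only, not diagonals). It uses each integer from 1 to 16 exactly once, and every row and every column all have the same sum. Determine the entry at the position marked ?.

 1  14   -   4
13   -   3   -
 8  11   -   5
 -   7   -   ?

The entries are 1 through 16, which sum to 136, so each line sums to 136/4 = 34.
Using row 1: 1 + 14 + 4 + ? → (1,3) = 34 − 19 = 15.
Using row 3: 8 + 11 + 5 + ? → (3,3) = 34 − 24 = 10.
The remaining cell in column 1 is (4,1) = 34 − 22 = 12.
Column 2 needs 34; the known cells sum to 32, so (2,2) = 2.
From column 3, 34 − (15 + 3 + 10) gives (4,3) = 6.
From row 2, 34 − (13 + 2 + 3) gives (2,4) = 16.
Row 4: 12 + 7 + 6 + ? = 34, so (4,4) = 9.

9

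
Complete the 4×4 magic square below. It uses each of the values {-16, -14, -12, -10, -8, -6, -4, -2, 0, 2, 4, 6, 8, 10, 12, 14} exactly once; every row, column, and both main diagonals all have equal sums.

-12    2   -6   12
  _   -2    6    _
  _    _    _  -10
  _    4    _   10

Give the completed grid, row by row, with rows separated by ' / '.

The 16 entries sum to -16, so each line sums to -16/4 = -4.
From column 2, -4 − (2 + (-2) + 4) gives (3,2) = -8.
Using column 4: 12 + (-10) + 10 + ? → (2,4) = -4 − 12 = -16.
From main diagonal, -4 − (-12 + (-2) + 10) gives (3,3) = 0.
Anti-diagonal must total -4; the given cells sum to 10, so (4,1) = -14.
Row 2: -2 + 6 + (-16) + ? = -4, so (2,1) = 8.
Using row 3: -8 + 0 + (-10) + ? → (3,1) = -4 − (-18) = 14.
The remaining cell in row 4 is (4,3) = -4 − 0 = -4.

-12 2 -6 12 / 8 -2 6 -16 / 14 -8 0 -10 / -14 4 -4 10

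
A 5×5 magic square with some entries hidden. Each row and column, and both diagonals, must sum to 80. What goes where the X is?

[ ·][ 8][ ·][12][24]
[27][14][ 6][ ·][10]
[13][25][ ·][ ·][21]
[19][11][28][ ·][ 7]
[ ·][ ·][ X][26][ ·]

9

Using row 2: 27 + 14 + 6 + 10 + ? → (2,4) = 80 − 57 = 23.
Using row 4: 19 + 11 + 28 + 7 + ? → (4,4) = 80 − 65 = 15.
Column 2: 8 + 14 + 25 + 11 + ? = 80, so (5,2) = 22.
Using column 4: 12 + 23 + 15 + 26 + ? → (3,4) = 80 − 76 = 4.
Using column 5: 24 + 10 + 21 + 7 + ? → (5,5) = 80 − 62 = 18.
Using row 3: 13 + 25 + 4 + 21 + ? → (3,3) = 80 − 63 = 17.
Main diagonal: 14 + 17 + 15 + 18 + ? = 80, so (1,1) = 16.
Anti-diagonal needs 80; the known cells sum to 75, so (5,1) = 5.
Row 1 needs 80; the known cells sum to 60, so (1,3) = 20.
Using row 5: 5 + 22 + 26 + 18 + ? → (5,3) = 80 − 71 = 9.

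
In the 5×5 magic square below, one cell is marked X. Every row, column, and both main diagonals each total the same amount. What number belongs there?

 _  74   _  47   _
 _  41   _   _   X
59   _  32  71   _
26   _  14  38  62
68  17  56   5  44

Row 5 is complete and sums to 190; that is the magic constant.
From row 4, 190 − (26 + 14 + 38 + 62) gives (4,2) = 50.
The remaining cell in column 2 is (3,2) = 190 − 182 = 8.
Column 4: 47 + 71 + 38 + 5 + ? = 190, so (2,4) = 29.
Main diagonal needs 190; the known cells sum to 155, so (1,1) = 35.
Using anti-diagonal: 29 + 32 + 50 + 68 + ? → (1,5) = 190 − 179 = 11.
From row 1, 190 − (35 + 74 + 47 + 11) gives (1,3) = 23.
The remaining cell in row 3 is (3,5) = 190 − 170 = 20.
Column 1 needs 190; the known cells sum to 188, so (2,1) = 2.
Column 3 must total 190; the given cells sum to 125, so (2,3) = 65.
The remaining cell in column 5 is (2,5) = 190 − 137 = 53.

53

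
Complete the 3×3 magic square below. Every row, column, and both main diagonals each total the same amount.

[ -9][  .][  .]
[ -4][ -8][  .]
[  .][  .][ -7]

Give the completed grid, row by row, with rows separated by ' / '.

-9 -10 -5 / -4 -8 -12 / -11 -6 -7

Main diagonal is already complete: -9 + -8 + -7 = -24, so that is the magic constant.
From row 2, -24 − (-4 + (-8)) gives (2,3) = -12.
Column 1 must total -24; the given cells sum to -13, so (3,1) = -11.
Column 3: -12 + (-7) + ? = -24, so (1,3) = -5.
From row 1, -24 − (-9 + (-5)) gives (1,2) = -10.
Row 3 needs -24; the known cells sum to -18, so (3,2) = -6.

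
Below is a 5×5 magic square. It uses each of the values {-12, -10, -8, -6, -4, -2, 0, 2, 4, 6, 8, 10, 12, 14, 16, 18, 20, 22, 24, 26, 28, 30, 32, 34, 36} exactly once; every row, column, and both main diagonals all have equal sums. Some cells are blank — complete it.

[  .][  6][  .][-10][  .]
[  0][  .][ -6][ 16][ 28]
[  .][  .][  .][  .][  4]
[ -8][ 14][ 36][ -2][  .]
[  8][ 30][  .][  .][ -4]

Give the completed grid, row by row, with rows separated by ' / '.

The 25 entries sum to 300, so each line sums to 300/5 = 60.
From row 2, 60 − (0 + (-6) + 16 + 28) gives (2,2) = 22.
The remaining cell in row 4 is (4,5) = 60 − 40 = 20.
The remaining cell in column 2 is (3,2) = 60 − 72 = -12.
Column 5 must total 60; the given cells sum to 48, so (1,5) = 12.
From anti-diagonal, 60 − (12 + 16 + 14 + 8) gives (3,3) = 10.
Using main diagonal: 22 + 10 + (-2) + (-4) + ? → (1,1) = 60 − 26 = 34.
Row 1 needs 60; the known cells sum to 42, so (1,3) = 18.
From column 1, 60 − (34 + 0 + (-8) + 8) gives (3,1) = 26.
The remaining cell in column 3 is (5,3) = 60 − 58 = 2.
From row 3, 60 − (26 + (-12) + 10 + 4) gives (3,4) = 32.
Row 5 must total 60; the given cells sum to 36, so (5,4) = 24.

34 6 18 -10 12 / 0 22 -6 16 28 / 26 -12 10 32 4 / -8 14 36 -2 20 / 8 30 2 24 -4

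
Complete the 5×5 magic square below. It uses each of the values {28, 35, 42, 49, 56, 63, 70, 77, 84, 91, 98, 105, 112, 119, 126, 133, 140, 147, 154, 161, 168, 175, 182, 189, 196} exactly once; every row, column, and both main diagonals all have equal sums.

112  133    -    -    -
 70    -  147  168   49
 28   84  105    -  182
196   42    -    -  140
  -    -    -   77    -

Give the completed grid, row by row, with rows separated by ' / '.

112 133 189 35 91 / 70 126 147 168 49 / 28 84 105 161 182 / 196 42 63 119 140 / 154 175 56 77 98

The 25 entries sum to 2800, so each line sums to 2800/5 = 560.
Row 2: 70 + 147 + 168 + 49 + ? = 560, so (2,2) = 126.
From row 3, 560 − (28 + 84 + 105 + 182) gives (3,4) = 161.
Column 1 must total 560; the given cells sum to 406, so (5,1) = 154.
The remaining cell in column 2 is (5,2) = 560 − 385 = 175.
Using anti-diagonal: 168 + 105 + 42 + 154 + ? → (1,5) = 560 − 469 = 91.
From column 5, 560 − (91 + 49 + 182 + 140) gives (5,5) = 98.
Main diagonal: 112 + 126 + 105 + 98 + ? = 560, so (4,4) = 119.
Row 4: 196 + 42 + 119 + 140 + ? = 560, so (4,3) = 63.
From row 5, 560 − (154 + 175 + 77 + 98) gives (5,3) = 56.
Column 3 must total 560; the given cells sum to 371, so (1,3) = 189.
From column 4, 560 − (168 + 161 + 119 + 77) gives (1,4) = 35.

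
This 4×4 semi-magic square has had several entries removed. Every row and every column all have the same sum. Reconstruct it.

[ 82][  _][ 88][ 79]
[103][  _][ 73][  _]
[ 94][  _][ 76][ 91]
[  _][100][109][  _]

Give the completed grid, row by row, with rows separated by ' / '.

82 97 88 79 / 103 64 73 106 / 94 85 76 91 / 67 100 109 70

Column 3 is already complete: 88 + 73 + 76 + 109 = 346, so that is the magic constant.
The remaining cell in row 1 is (1,2) = 346 − 249 = 97.
Row 3 needs 346; the known cells sum to 261, so (3,2) = 85.
The remaining cell in column 1 is (4,1) = 346 − 279 = 67.
Column 2 needs 346; the known cells sum to 282, so (2,2) = 64.
From row 2, 346 − (103 + 64 + 73) gives (2,4) = 106.
Row 4 must total 346; the given cells sum to 276, so (4,4) = 70.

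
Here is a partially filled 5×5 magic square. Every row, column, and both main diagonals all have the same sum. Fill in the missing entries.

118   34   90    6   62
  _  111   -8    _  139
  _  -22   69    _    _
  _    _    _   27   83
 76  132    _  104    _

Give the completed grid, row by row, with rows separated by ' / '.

118 34 90 6 62 / 20 111 -8 48 139 / 97 -22 69 125 41 / -1 55 146 27 83 / 76 132 13 104 -15

Row 1 is already complete: 118 + 34 + 90 + 6 + 62 = 310, so that is the magic constant.
Column 2 must total 310; the given cells sum to 255, so (4,2) = 55.
Using main diagonal: 118 + 111 + 69 + 27 + ? → (5,5) = 310 − 325 = -15.
Anti-diagonal needs 310; the known cells sum to 262, so (2,4) = 48.
Using row 2: 111 + (-8) + 48 + 139 + ? → (2,1) = 310 − 290 = 20.
Using row 5: 76 + 132 + 104 + (-15) + ? → (5,3) = 310 − 297 = 13.
The remaining cell in column 3 is (4,3) = 310 − 164 = 146.
Using column 4: 6 + 48 + 27 + 104 + ? → (3,4) = 310 − 185 = 125.
Column 5: 62 + 139 + 83 + (-15) + ? = 310, so (3,5) = 41.
Using row 3: -22 + 69 + 125 + 41 + ? → (3,1) = 310 − 213 = 97.
Row 4: 55 + 146 + 27 + 83 + ? = 310, so (4,1) = -1.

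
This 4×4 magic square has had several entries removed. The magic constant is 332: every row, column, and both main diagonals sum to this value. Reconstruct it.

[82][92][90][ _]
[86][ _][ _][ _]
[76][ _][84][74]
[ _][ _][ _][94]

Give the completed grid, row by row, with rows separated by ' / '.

82 92 90 68 / 86 72 78 96 / 76 98 84 74 / 88 70 80 94

Using row 1: 82 + 92 + 90 + ? → (1,4) = 332 − 264 = 68.
The remaining cell in row 3 is (3,2) = 332 − 234 = 98.
The remaining cell in column 1 is (4,1) = 332 − 244 = 88.
Column 4 must total 332; the given cells sum to 236, so (2,4) = 96.
Main diagonal must total 332; the given cells sum to 260, so (2,2) = 72.
Anti-diagonal: 68 + 98 + 88 + ? = 332, so (2,3) = 78.
Column 2: 92 + 72 + 98 + ? = 332, so (4,2) = 70.
Column 3: 90 + 78 + 84 + ? = 332, so (4,3) = 80.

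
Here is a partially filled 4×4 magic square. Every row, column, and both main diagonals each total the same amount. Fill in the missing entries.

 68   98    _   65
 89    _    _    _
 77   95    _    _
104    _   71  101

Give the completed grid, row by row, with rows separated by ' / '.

Column 1 is already complete: 68 + 89 + 77 + 104 = 338, so that is the magic constant.
The remaining cell in row 1 is (1,3) = 338 − 231 = 107.
The remaining cell in row 4 is (4,2) = 338 − 276 = 62.
Column 2 needs 338; the known cells sum to 255, so (2,2) = 83.
The remaining cell in main diagonal is (3,3) = 338 − 252 = 86.
Anti-diagonal needs 338; the known cells sum to 264, so (2,3) = 74.
From row 2, 338 − (89 + 83 + 74) gives (2,4) = 92.
Row 3: 77 + 95 + 86 + ? = 338, so (3,4) = 80.

68 98 107 65 / 89 83 74 92 / 77 95 86 80 / 104 62 71 101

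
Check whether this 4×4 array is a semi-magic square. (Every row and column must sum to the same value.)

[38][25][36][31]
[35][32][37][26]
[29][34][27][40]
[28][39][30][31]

No — row 4 sums to 128 but row 1 sums to 130.

Row 1: 38 + 25 + 36 + 31 = 130.
Row 2: 35 + 32 + 37 + 26 = 130.
Row 3: 29 + 34 + 27 + 40 = 130.
Row 4: 28 + 39 + 30 + 31 = 128.
Column 1: 38 + 35 + 29 + 28 = 130.
Column 2: 25 + 32 + 34 + 39 = 130.
Column 3: 36 + 37 + 27 + 30 = 130.
Column 4: 31 + 26 + 40 + 31 = 128.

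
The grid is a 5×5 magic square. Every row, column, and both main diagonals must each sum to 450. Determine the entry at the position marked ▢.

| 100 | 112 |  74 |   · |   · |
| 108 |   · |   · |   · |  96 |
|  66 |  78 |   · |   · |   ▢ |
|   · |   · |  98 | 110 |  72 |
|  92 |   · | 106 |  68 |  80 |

114

Row 5 needs 450; the known cells sum to 346, so (5,2) = 104.
Using column 1: 100 + 108 + 66 + 92 + ? → (4,1) = 450 − 366 = 84.
From row 4, 450 − (84 + 98 + 110 + 72) gives (4,2) = 86.
Column 2: 112 + 78 + 86 + 104 + ? = 450, so (2,2) = 70.
Using main diagonal: 100 + 70 + 110 + 80 + ? → (3,3) = 450 − 360 = 90.
From column 3, 450 − (74 + 90 + 98 + 106) gives (2,3) = 82.
Row 2 needs 450; the known cells sum to 356, so (2,4) = 94.
Anti-diagonal: 94 + 90 + 86 + 92 + ? = 450, so (1,5) = 88.
Row 1: 100 + 112 + 74 + 88 + ? = 450, so (1,4) = 76.
Column 4: 76 + 94 + 110 + 68 + ? = 450, so (3,4) = 102.
Using column 5: 88 + 96 + 72 + 80 + ? → (3,5) = 450 − 336 = 114.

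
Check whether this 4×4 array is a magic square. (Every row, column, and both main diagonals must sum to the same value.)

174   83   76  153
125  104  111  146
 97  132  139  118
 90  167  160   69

Yes

Row 1: 174 + 83 + 76 + 153 = 486.
Row 2: 125 + 104 + 111 + 146 = 486.
Row 3: 97 + 132 + 139 + 118 = 486.
Row 4: 90 + 167 + 160 + 69 = 486.
Column 1: 174 + 125 + 97 + 90 = 486.
Column 2: 83 + 104 + 132 + 167 = 486.
Column 3: 76 + 111 + 139 + 160 = 486.
Column 4: 153 + 146 + 118 + 69 = 486.
Main diagonal: 174 + 104 + 139 + 69 = 486.
Anti-diagonal: 153 + 111 + 132 + 90 = 486.
All lines sum to 486.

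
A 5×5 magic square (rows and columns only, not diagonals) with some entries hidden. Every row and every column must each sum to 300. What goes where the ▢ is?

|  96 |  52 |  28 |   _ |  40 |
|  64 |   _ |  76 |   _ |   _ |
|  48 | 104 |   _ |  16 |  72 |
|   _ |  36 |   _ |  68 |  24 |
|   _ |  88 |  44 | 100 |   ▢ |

From row 1, 300 − (96 + 52 + 28 + 40) gives (1,4) = 84.
From row 3, 300 − (48 + 104 + 16 + 72) gives (3,3) = 60.
Column 2 must total 300; the given cells sum to 280, so (2,2) = 20.
From column 3, 300 − (28 + 76 + 60 + 44) gives (4,3) = 92.
The remaining cell in column 4 is (2,4) = 300 − 268 = 32.
The remaining cell in row 2 is (2,5) = 300 − 192 = 108.
Row 4 must total 300; the given cells sum to 220, so (4,1) = 80.
Column 1 must total 300; the given cells sum to 288, so (5,1) = 12.
Using column 5: 40 + 108 + 72 + 24 + ? → (5,5) = 300 − 244 = 56.

56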